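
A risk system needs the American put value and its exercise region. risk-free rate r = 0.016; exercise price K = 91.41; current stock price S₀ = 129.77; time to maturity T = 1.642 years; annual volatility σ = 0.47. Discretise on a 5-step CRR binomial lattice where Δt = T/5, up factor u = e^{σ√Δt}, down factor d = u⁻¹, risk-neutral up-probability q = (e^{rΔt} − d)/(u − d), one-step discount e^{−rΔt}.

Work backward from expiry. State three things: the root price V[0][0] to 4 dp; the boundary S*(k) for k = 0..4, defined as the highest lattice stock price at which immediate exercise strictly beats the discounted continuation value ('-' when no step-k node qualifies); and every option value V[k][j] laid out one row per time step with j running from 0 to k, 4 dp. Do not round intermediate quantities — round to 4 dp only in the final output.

price = 10.0436
boundary = - - - - 44.1860
tree:
10.0436
15.5996 3.1698
23.5976 5.7181 0.0000
34.3734 10.3149 0.0000 0.0000
47.2240 18.6073 0.0000 0.0000 0.0000
57.6570 33.5662 0.0000 0.0000 0.0000 0.0000

params: Δt=0.32840 u=1.30910 d=0.76388 q=0.44273 e^(-rΔt)=0.99476
t_5 payoffs: 57.6570 33.5662 0.0000 0.0000 0.0000 0.0000
t_4: node(4,0) S=44.1860 payoff=47.2240 vs cont=46.7450 → 47.2240 [stop]  node(4,1) S=75.7233 payoff=15.6867 vs cont=18.6073 → 18.6073 [wait]  node(4,2) S=129.7700 payoff=0.0000 vs cont=0.0000 → 0.0000 [wait]  node(4,3) S=222.3921 payoff=0.0000 vs cont=0.0000 → 0.0000 [wait]  node(4,4) S=381.1222 payoff=0.0000 vs cont=0.0000 → 0.0000 [wait]  ⇒ S*(4)=44.1860
t_3: node(3,0) S=57.8438 payoff=33.5662 vs cont=34.3734 → 34.3734 [wait]  node(3,1) S=99.1292 payoff=0.0000 vs cont=10.3149 → 10.3149 [wait]  node(3,2) S=169.8818 payoff=0.0000 vs cont=0.0000 → 0.0000 [wait]  node(3,3) S=291.1332 payoff=0.0000 vs cont=0.0000 → 0.0000 [wait]  ⇒ S*(3)=-
t_2: node(2,0) S=75.7233 payoff=15.6867 vs cont=23.5976 → 23.5976 [wait]  node(2,1) S=129.7700 payoff=0.0000 vs cont=5.7181 → 5.7181 [wait]  node(2,2) S=222.3921 payoff=0.0000 vs cont=0.0000 → 0.0000 [wait]  ⇒ S*(2)=-
t_1: node(1,0) S=99.1292 payoff=0.0000 vs cont=15.5996 → 15.5996 [wait]  node(1,1) S=169.8818 payoff=0.0000 vs cont=3.1698 → 3.1698 [wait]  ⇒ S*(1)=-
t_0: node(0,0) S=129.7700 payoff=0.0000 vs cont=10.0436 → 10.0436 [wait]  ⇒ S*(0)=-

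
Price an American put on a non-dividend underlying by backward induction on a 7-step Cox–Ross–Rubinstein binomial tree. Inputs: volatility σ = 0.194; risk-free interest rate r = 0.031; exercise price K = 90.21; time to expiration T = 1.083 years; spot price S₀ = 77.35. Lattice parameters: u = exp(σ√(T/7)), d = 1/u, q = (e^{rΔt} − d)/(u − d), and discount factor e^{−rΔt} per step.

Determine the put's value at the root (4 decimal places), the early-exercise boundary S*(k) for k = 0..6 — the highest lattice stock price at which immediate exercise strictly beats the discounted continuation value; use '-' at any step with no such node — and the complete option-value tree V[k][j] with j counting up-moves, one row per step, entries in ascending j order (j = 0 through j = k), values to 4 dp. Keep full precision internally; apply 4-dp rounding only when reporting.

Δt=0.15471, u=1.07929, d=0.92653, q=0.51240, disc=e^(-rΔt)=0.99522
k=7 terminal: V=max(K-S,0) → 44.8701 37.3946 28.6866 18.5428 6.7266 0.0000 0.0000 0.0000
k=6: j=0 S=48.9351 intr=41.2749 cont=40.8432 V=41.2749[EX]; j=1 S=57.0034 intr=33.2066 cont=32.7750 V=33.2066[EX]; j=2 S=66.4019 intr=23.8081 cont=23.3765 V=23.8081[EX]; j=3 S=77.3500 intr=12.8600 cont=12.4284 V=12.8600[EX]; j=4 S=90.1032 intr=0.1068 cont=3.2642 V=3.2642[hold]; j=5 S=104.9591 intr=0.0000 cont=0.0000 V=0.0000[hold]; j=6 S=122.2643 intr=0.0000 cont=0.0000 V=0.0000[hold]  S*(6)=77.3500
k=5: j=0 S=52.8154 intr=37.3946 cont=36.9629 V=37.3946[EX]; j=1 S=61.5234 intr=28.6866 cont=28.2549 V=28.6866[EX]; j=2 S=71.6672 intr=18.5428 cont=18.1112 V=18.5428[EX]; j=3 S=83.4834 intr=6.7266 cont=7.9051 V=7.9051[hold]; j=4 S=97.2479 intr=0.0000 cont=1.5840 V=1.5840[hold]; j=5 S=113.2817 intr=0.0000 cont=0.0000 V=0.0000[hold]  S*(5)=71.6672
k=4: j=0 S=57.0034 intr=33.2066 cont=32.7750 V=33.2066[EX]; j=1 S=66.4019 intr=23.8081 cont=23.3765 V=23.8081[EX]; j=2 S=77.3500 intr=12.8600 cont=13.0293 V=13.0293[hold]; j=3 S=90.1032 intr=0.1068 cont=4.6438 V=4.6438[hold]; j=4 S=104.9591 intr=0.0000 cont=0.7686 V=0.7686[hold]  S*(4)=66.4019
k=3: j=0 S=61.5234 intr=28.6866 cont=28.2549 V=28.6866[EX]; j=1 S=71.6672 intr=18.5428 cont=18.1975 V=18.5428[EX]; j=2 S=83.4834 intr=6.7266 cont=8.6908 V=8.6908[hold]; j=3 S=97.2479 intr=0.0000 cont=2.6454 V=2.6454[hold]  S*(3)=71.6672
k=2: j=0 S=66.4019 intr=23.8081 cont=23.3765 V=23.8081[EX]; j=1 S=77.3500 intr=12.8600 cont=13.4300 V=13.4300[hold]; j=2 S=90.1032 intr=0.1068 cont=5.5664 V=5.5664[hold]  S*(2)=66.4019
k=1: j=0 S=71.6672 intr=18.5428 cont=18.4019 V=18.5428[EX]; j=1 S=83.4834 intr=6.7266 cont=9.3557 V=9.3557[hold]  S*(1)=71.6672
k=0: j=0 S=77.3500 intr=12.8600 cont=13.7691 V=13.7691[hold]  S*(0)=-

price = 13.7691
boundary = - 71.6672 66.4019 71.6672 66.4019 71.6672 77.3500
tree:
13.7691
18.5428 9.3557
23.8081 13.4300 5.5664
28.6866 18.5428 8.6908 2.6454
33.2066 23.8081 13.0293 4.6438 0.7686
37.3946 28.6866 18.5428 7.9051 1.5840 0.0000
41.2749 33.2066 23.8081 12.8600 3.2642 0.0000 0.0000
44.8701 37.3946 28.6866 18.5428 6.7266 0.0000 0.0000 0.0000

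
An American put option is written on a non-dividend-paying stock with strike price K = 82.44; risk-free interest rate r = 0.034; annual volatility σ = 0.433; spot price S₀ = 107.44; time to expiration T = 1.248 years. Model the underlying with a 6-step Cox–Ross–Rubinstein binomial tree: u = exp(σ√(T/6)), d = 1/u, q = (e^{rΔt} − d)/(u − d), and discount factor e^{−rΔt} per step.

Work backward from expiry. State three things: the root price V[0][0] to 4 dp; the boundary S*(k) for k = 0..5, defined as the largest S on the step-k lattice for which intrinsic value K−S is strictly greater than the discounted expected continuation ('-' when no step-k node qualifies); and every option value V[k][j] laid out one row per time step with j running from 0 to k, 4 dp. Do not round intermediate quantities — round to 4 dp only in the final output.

Δt=0.20800  u=1.21833  d=0.82080  q=0.46864  discount=0.99295
step 6 (expiry): payoffs max(K−S,0) = 49.5864 33.6747 10.0567 0.0000 0.0000 0.0000 0.0000
step 5: (k=5,j=0): S=40.0265, (K−S)⁺=42.4135, hold=41.8326 ⇒ V=42.4135 exercise | (k=5,j=1): S=59.4121, (K−S)⁺=23.0279, hold=22.4470 ⇒ V=23.0279 exercise | (k=5,j=2): S=88.1865, (K−S)⁺=0.0000, hold=5.3060 ⇒ V=5.3060 continue | (k=5,j=3): S=130.8970, (K−S)⁺=0.0000, hold=0.0000 ⇒ V=0.0000 continue | (k=5,j=4): S=194.2931, (K−S)⁺=0.0000, hold=0.0000 ⇒ V=0.0000 continue | (k=5,j=5): S=288.3931, (K−S)⁺=0.0000, hold=0.0000 ⇒ V=0.0000 continue  boundary S*=59.4121
step 4: (k=4,j=0): S=48.7653, (K−S)⁺=33.6747, hold=33.0937 ⇒ V=33.6747 exercise | (k=4,j=1): S=72.3833, (K−S)⁺=10.0567, hold=14.6189 ⇒ V=14.6189 continue | (k=4,j=2): S=107.4400, (K−S)⁺=0.0000, hold=2.7995 ⇒ V=2.7995 continue | (k=4,j=3): S=159.4753, (K−S)⁺=0.0000, hold=0.0000 ⇒ V=0.0000 continue | (k=4,j=4): S=236.7124, (K−S)⁺=0.0000, hold=0.0000 ⇒ V=0.0000 continue  boundary S*=48.7653
step 3: (k=3,j=0): S=59.4121, (K−S)⁺=23.0279, hold=24.5700 ⇒ V=24.5700 continue | (k=3,j=1): S=88.1865, (K−S)⁺=0.0000, hold=9.0159 ⇒ V=9.0159 continue | (k=3,j=2): S=130.8970, (K−S)⁺=0.0000, hold=1.4771 ⇒ V=1.4771 continue | (k=3,j=3): S=194.2931, (K−S)⁺=0.0000, hold=0.0000 ⇒ V=0.0000 continue  boundary S*=-
step 2: (k=2,j=0): S=72.3833, (K−S)⁺=10.0567, hold=17.1589 ⇒ V=17.1589 continue | (k=2,j=1): S=107.4400, (K−S)⁺=0.0000, hold=5.4442 ⇒ V=5.4442 continue | (k=2,j=2): S=159.4753, (K−S)⁺=0.0000, hold=0.7793 ⇒ V=0.7793 continue  boundary S*=-
step 1: (k=1,j=0): S=88.1865, (K−S)⁺=0.0000, hold=11.5866 ⇒ V=11.5866 continue | (k=1,j=1): S=130.8970, (K−S)⁺=0.0000, hold=3.2351 ⇒ V=3.2351 continue  boundary S*=-
step 0: (k=0,j=0): S=107.4400, (K−S)⁺=0.0000, hold=7.6187 ⇒ V=7.6187 continue  boundary S*=-

price = 7.6187
boundary = - - - - 48.7653 59.4121
tree:
7.6187
11.5866 3.2351
17.1589 5.4442 0.7793
24.5700 9.0159 1.4771 0.0000
33.6747 14.6189 2.7995 0.0000 0.0000
42.4135 23.0279 5.3060 0.0000 0.0000 0.0000
49.5864 33.6747 10.0567 0.0000 0.0000 0.0000 0.0000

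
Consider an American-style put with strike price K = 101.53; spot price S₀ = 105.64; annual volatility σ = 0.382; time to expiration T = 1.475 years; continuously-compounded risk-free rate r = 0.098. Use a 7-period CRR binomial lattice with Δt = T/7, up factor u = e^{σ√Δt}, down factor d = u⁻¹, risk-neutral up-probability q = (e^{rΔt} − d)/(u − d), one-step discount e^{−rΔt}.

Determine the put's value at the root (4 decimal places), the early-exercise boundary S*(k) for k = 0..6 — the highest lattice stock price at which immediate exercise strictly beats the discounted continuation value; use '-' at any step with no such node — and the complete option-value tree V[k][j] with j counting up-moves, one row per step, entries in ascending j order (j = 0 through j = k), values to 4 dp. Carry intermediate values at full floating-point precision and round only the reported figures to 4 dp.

Δt=0.21071, u=1.19167, d=0.83916, q=0.51546, disc=e^(-rΔt)=0.97956
k=7 terminal: V=max(K-S,0) → 70.5738 57.5701 39.1040 12.8810 0.0000 0.0000 0.0000 0.0000
k=6: j=0 S=36.8895 intr=64.6405 cont=62.5654 V=64.6405[EX]; j=1 S=52.3855 intr=49.1445 cont=47.0694 V=49.1445[EX]; j=2 S=74.3909 intr=27.1391 cont=25.0640 V=27.1391[EX]; j=3 S=105.6400 intr=0.0000 cont=6.1137 V=6.1137[hold]; j=4 S=150.0158 intr=0.0000 cont=0.0000 V=0.0000[hold]; j=5 S=213.0324 intr=0.0000 cont=0.0000 V=0.0000[hold]; j=6 S=302.5202 intr=0.0000 cont=0.0000 V=0.0000[hold]  S*(6)=74.3909
k=5: j=0 S=43.9599 intr=57.5701 cont=55.4950 V=57.5701[EX]; j=1 S=62.4260 intr=39.1040 cont=37.0289 V=39.1040[EX]; j=2 S=88.6490 intr=12.8810 cont=15.9681 V=15.9681[hold]; j=3 S=125.8875 intr=0.0000 cont=2.9018 V=2.9018[hold]; j=4 S=178.7687 intr=0.0000 cont=0.0000 V=0.0000[hold]; j=5 S=253.8634 intr=0.0000 cont=0.0000 V=0.0000[hold]  S*(5)=62.4260
k=4: j=0 S=52.3855 intr=49.1445 cont=47.0694 V=49.1445[EX]; j=1 S=74.3909 intr=27.1391 cont=26.6228 V=27.1391[EX]; j=2 S=105.6400 intr=0.0000 cont=9.0442 V=9.0442[hold]; j=3 S=150.0158 intr=0.0000 cont=1.3773 V=1.3773[hold]; j=4 S=213.0324 intr=0.0000 cont=0.0000 V=0.0000[hold]  S*(4)=74.3909
k=3: j=0 S=62.4260 intr=39.1040 cont=37.0289 V=39.1040[EX]; j=1 S=88.6490 intr=12.8810 cont=17.4478 V=17.4478[hold]; j=2 S=125.8875 intr=0.0000 cont=4.9881 V=4.9881[hold]; j=3 S=178.7687 intr=0.0000 cont=0.6537 V=0.6537[hold]  S*(3)=62.4260
k=2: j=0 S=74.3909 intr=27.1391 cont=27.3699 V=27.3699[hold]; j=1 S=105.6400 intr=0.0000 cont=10.7999 V=10.7999[hold]; j=2 S=150.0158 intr=0.0000 cont=2.6976 V=2.6976[hold]  S*(2)=-
k=1: j=0 S=88.6490 intr=12.8810 cont=18.4439 V=18.4439[hold]; j=1 S=125.8875 intr=0.0000 cont=6.4881 V=6.4881[hold]  S*(1)=-
k=0: j=0 S=105.6400 intr=0.0000 cont=12.0301 V=12.0301[hold]  S*(0)=-

price = 12.0301
boundary = - - - 62.4260 74.3909 62.4260 74.3909
tree:
12.0301
18.4439 6.4881
27.3699 10.7999 2.6976
39.1040 17.4478 4.9881 0.6537
49.1445 27.1391 9.0442 1.3773 0.0000
57.5701 39.1040 15.9681 2.9018 0.0000 0.0000
64.6405 49.1445 27.1391 6.1137 0.0000 0.0000 0.0000
70.5738 57.5701 39.1040 12.8810 0.0000 0.0000 0.0000 0.0000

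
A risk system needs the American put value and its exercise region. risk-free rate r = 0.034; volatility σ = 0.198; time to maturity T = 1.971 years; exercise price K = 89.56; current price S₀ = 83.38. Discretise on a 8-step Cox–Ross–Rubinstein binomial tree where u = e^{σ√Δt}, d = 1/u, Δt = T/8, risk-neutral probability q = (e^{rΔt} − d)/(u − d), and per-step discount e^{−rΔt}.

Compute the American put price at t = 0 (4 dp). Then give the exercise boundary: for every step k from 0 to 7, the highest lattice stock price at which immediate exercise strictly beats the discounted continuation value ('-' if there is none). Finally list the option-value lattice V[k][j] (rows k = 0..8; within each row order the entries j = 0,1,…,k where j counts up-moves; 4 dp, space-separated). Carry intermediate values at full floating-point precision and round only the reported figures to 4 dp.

Δt=0.24638, u=1.10327, d=0.90640, q=0.51818, disc=e^(-rΔt)=0.99166
k=8 terminal: V=max(K-S,0) → 51.5758 43.3253 33.2828 21.0589 6.1800 0.0000 0.0000 0.0000 0.0000
k=7: j=0 S=41.9069 intr=47.6531 cont=46.9060 V=47.6531[EX]; j=1 S=51.0094 intr=38.5506 cont=37.8035 V=38.5506[EX]; j=2 S=62.0890 intr=27.4710 cont=26.7239 V=27.4710[EX]; j=3 S=75.5752 intr=13.9848 cont=13.2377 V=13.9848[EX]; j=4 S=91.9908 intr=0.0000 cont=2.9528 V=2.9528[hold]; j=5 S=111.9718 intr=0.0000 cont=0.0000 V=0.0000[hold]; j=6 S=136.2930 intr=0.0000 cont=0.0000 V=0.0000[hold]; j=7 S=165.8968 intr=0.0000 cont=0.0000 V=0.0000[hold]  S*(7)=75.5752
k=6: j=0 S=46.2347 intr=43.3253 cont=42.5782 V=43.3253[EX]; j=1 S=56.2772 intr=33.2828 cont=32.5357 V=33.2828[EX]; j=2 S=68.5011 intr=21.0589 cont=20.3119 V=21.0589[EX]; j=3 S=83.3800 intr=6.1800 cont=8.1993 V=8.1993[hold]; j=4 S=101.4908 intr=0.0000 cont=1.4109 V=1.4109[hold]; j=5 S=123.5353 intr=0.0000 cont=0.0000 V=0.0000[hold]; j=6 S=150.3681 intr=0.0000 cont=0.0000 V=0.0000[hold]  S*(6)=68.5011
k=5: j=0 S=51.0094 intr=38.5506 cont=37.8035 V=38.5506[EX]; j=1 S=62.0890 intr=27.4710 cont=26.7239 V=27.4710[EX]; j=2 S=75.5752 intr=13.9848 cont=14.2753 V=14.2753[hold]; j=3 S=91.9908 intr=0.0000 cont=4.6426 V=4.6426[hold]; j=4 S=111.9718 intr=0.0000 cont=0.6741 V=0.6741[hold]; j=5 S=136.2930 intr=0.0000 cont=0.0000 V=0.0000[hold]  S*(5)=62.0890
k=4: j=0 S=56.2772 intr=33.2828 cont=32.5357 V=33.2828[EX]; j=1 S=68.5011 intr=21.0589 cont=20.4611 V=21.0589[EX]; j=2 S=83.3800 intr=6.1800 cont=9.2064 V=9.2064[hold]; j=3 S=101.4908 intr=0.0000 cont=2.5647 V=2.5647[hold]; j=4 S=123.5353 intr=0.0000 cont=0.3221 V=0.3221[hold]  S*(4)=68.5011
k=3: j=0 S=62.0890 intr=27.4710 cont=26.7239 V=27.4710[EX]; j=1 S=75.5752 intr=13.9848 cont=14.7928 V=14.7928[hold]; j=2 S=91.9908 intr=0.0000 cont=5.7167 V=5.7167[hold]; j=3 S=111.9718 intr=0.0000 cont=1.3909 V=1.3909[hold]  S*(3)=62.0890
k=2: j=0 S=68.5011 intr=21.0589 cont=20.7271 V=21.0589[EX]; j=1 S=83.3800 intr=6.1800 cont=10.0056 V=10.0056[hold]; j=2 S=101.4908 intr=0.0000 cont=3.4462 V=3.4462[hold]  S*(2)=68.5011
k=1: j=0 S=75.5752 intr=13.9848 cont=15.2035 V=15.2035[hold]; j=1 S=91.9908 intr=0.0000 cont=6.5516 V=6.5516[hold]  S*(1)=-
k=0: j=0 S=83.3800 intr=6.1800 cont=10.6308 V=10.6308[hold]  S*(0)=-

price = 10.6308
boundary = - - 68.5011 62.0890 68.5011 62.0890 68.5011 75.5752
tree:
10.6308
15.2035 6.5516
21.0589 10.0056 3.4462
27.4710 14.7928 5.7167 1.3909
33.2828 21.0589 9.2064 2.5647 0.3221
38.5506 27.4710 14.2753 4.6426 0.6741 0.0000
43.3253 33.2828 21.0589 8.1993 1.4109 0.0000 0.0000
47.6531 38.5506 27.4710 13.9848 2.9528 0.0000 0.0000 0.0000
51.5758 43.3253 33.2828 21.0589 6.1800 0.0000 0.0000 0.0000 0.0000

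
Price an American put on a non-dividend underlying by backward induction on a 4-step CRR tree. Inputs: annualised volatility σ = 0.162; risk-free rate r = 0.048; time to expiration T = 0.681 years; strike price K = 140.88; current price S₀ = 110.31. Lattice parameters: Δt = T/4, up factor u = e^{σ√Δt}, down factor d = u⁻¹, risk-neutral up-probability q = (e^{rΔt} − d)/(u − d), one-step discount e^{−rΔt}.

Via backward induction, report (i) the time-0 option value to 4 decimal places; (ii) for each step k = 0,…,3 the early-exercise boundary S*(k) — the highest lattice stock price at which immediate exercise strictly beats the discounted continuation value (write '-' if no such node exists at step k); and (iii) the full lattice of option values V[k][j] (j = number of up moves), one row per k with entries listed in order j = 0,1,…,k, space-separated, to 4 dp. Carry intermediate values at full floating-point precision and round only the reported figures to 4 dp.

price = 30.5700
boundary = 110.3100 117.9355 126.0882 117.9355
tree:
30.5700
37.7025 22.9445
44.3738 30.5700 14.7918
50.6137 37.7025 22.9445 6.6810
56.4502 44.3738 30.5700 14.7918 0.0000

params: Δt=0.17025 u=1.06913 d=0.93534 q=0.54463 e^(-rΔt)=0.99186
t_4 payoffs: 56.4502 44.3738 30.5700 14.7918 0.0000
t_3: node(3,0) S=90.2663 payoff=50.6137 vs cont=49.4671 → 50.6137 [stop]  node(3,1) S=103.1775 payoff=37.7025 vs cont=36.5559 → 37.7025 [stop]  node(3,2) S=117.9355 payoff=22.9445 vs cont=21.7979 → 22.9445 [stop]  node(3,3) S=134.8044 payoff=6.0756 vs cont=6.6810 → 6.6810 [wait]  ⇒ S*(3)=117.9355
t_2: node(2,0) S=96.5062 payoff=44.3738 vs cont=43.2272 → 44.3738 [stop]  node(2,1) S=110.3100 payoff=30.5700 vs cont=29.4234 → 30.5700 [stop]  node(2,2) S=126.0882 payoff=14.7918 vs cont=13.9723 → 14.7918 [stop]  ⇒ S*(2)=126.0882
t_1: node(1,0) S=103.1775 payoff=37.7025 vs cont=36.5559 → 37.7025 [stop]  node(1,1) S=117.9355 payoff=22.9445 vs cont=21.7979 → 22.9445 [stop]  ⇒ S*(1)=117.9355
t_0: node(0,0) S=110.3100 payoff=30.5700 vs cont=29.4234 → 30.5700 [stop]  ⇒ S*(0)=110.3100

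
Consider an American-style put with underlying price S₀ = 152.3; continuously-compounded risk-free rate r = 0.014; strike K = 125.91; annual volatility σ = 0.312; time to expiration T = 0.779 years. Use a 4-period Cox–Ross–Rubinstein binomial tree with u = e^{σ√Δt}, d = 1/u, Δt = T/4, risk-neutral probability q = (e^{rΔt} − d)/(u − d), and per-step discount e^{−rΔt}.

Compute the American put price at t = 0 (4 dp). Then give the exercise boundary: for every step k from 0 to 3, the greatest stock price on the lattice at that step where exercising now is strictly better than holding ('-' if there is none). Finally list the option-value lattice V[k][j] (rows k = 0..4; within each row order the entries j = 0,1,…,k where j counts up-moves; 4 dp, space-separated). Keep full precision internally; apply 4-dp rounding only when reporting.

price = 5.6892
boundary = - - - 100.7650
tree:
5.6892
9.5444 1.4697
15.6998 2.8099 0.0000
25.1450 5.3720 0.0000 0.0000
38.1063 10.2705 0.0000 0.0000 0.0000

Δt=0.19475  u=1.14762  d=0.87137  q=0.47552  discount=0.99728
step 4 (expiry): payoffs max(K−S,0) = 38.1063 10.2705 0.0000 0.0000 0.0000
step 3: (k=3,j=0): S=100.7650, (K−S)⁺=25.1450, hold=24.8022 ⇒ V=25.1450 exercise | (k=3,j=1): S=132.7098, (K−S)⁺=0.0000, hold=5.3720 ⇒ V=5.3720 continue | (k=3,j=2): S=174.7820, (K−S)⁺=0.0000, hold=0.0000 ⇒ V=0.0000 continue | (k=3,j=3): S=230.1920, (K−S)⁺=0.0000, hold=0.0000 ⇒ V=0.0000 continue  boundary S*=100.7650
step 2: (k=2,j=0): S=115.6395, (K−S)⁺=10.2705, hold=15.6998 ⇒ V=15.6998 continue | (k=2,j=1): S=152.3000, (K−S)⁺=0.0000, hold=2.8099 ⇒ V=2.8099 continue | (k=2,j=2): S=200.5827, (K−S)⁺=0.0000, hold=0.0000 ⇒ V=0.0000 continue  boundary S*=-
step 1: (k=1,j=0): S=132.7098, (K−S)⁺=0.0000, hold=9.5444 ⇒ V=9.5444 continue | (k=1,j=1): S=174.7820, (K−S)⁺=0.0000, hold=1.4697 ⇒ V=1.4697 continue  boundary S*=-
step 0: (k=0,j=0): S=152.3000, (K−S)⁺=0.0000, hold=5.6892 ⇒ V=5.6892 continue  boundary S*=-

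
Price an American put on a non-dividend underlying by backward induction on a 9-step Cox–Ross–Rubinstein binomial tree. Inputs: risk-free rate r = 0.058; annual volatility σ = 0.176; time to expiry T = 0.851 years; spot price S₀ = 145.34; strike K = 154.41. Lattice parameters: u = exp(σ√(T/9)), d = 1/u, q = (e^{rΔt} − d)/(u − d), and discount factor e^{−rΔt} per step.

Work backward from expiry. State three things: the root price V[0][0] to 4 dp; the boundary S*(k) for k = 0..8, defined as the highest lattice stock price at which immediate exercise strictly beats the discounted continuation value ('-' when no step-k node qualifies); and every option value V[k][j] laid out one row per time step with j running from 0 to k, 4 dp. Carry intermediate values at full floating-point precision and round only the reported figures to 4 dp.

price = 11.7798
boundary = - - 130.4299 123.5587 130.4299 137.6833 130.4299 137.6833 145.3400
tree:
11.7798
17.0734 7.3410
23.9801 11.2993 4.0069
30.8513 16.7977 6.6791 1.7464
37.3605 23.9801 10.7834 3.2124 0.5015
43.5269 30.8513 16.7267 5.7746 1.0384 0.0443
49.3683 37.3605 23.9801 10.0579 2.1445 0.0963 0.0000
54.9021 43.5269 30.8513 16.7267 4.4170 0.2091 0.0000 0.0000
60.1443 49.3683 37.3605 23.9801 9.0700 0.4545 0.0000 0.0000 0.0000
65.1103 54.9021 43.5269 30.8513 16.7267 0.9875 0.0000 0.0000 0.0000 0.0000

Δt=0.09456  u=1.05561  d=0.94732  q=0.53726  discount=0.99453
step 9 (expiry): payoffs max(K−S,0) = 65.1103 54.9021 43.5269 30.8513 16.7267 0.9875 0.0000 0.0000 0.0000 0.0000
step 8: (k=8,j=0): S=94.2657, (K−S)⁺=60.1443, hold=59.2998 ⇒ V=60.1443 exercise | (k=8,j=1): S=105.0417, (K−S)⁺=49.3683, hold=48.5238 ⇒ V=49.3683 exercise | (k=8,j=2): S=117.0495, (K−S)⁺=37.3605, hold=36.5160 ⇒ V=37.3605 exercise | (k=8,j=3): S=130.4299, (K−S)⁺=23.9801, hold=23.1356 ⇒ V=23.9801 exercise | (k=8,j=4): S=145.3400, (K−S)⁺=9.0700, hold=8.2255 ⇒ V=9.0700 exercise | (k=8,j=5): S=161.9545, (K−S)⁺=0.0000, hold=0.4545 ⇒ V=0.4545 continue | (k=8,j=6): S=180.4683, (K−S)⁺=0.0000, hold=0.0000 ⇒ V=0.0000 continue | (k=8,j=7): S=201.0985, (K−S)⁺=0.0000, hold=0.0000 ⇒ V=0.0000 continue | (k=8,j=8): S=224.0870, (K−S)⁺=0.0000, hold=0.0000 ⇒ V=0.0000 continue  boundary S*=145.3400
step 7: (k=7,j=0): S=99.5079, (K−S)⁺=54.9021, hold=54.0576 ⇒ V=54.9021 exercise | (k=7,j=1): S=110.8831, (K−S)⁺=43.5269, hold=42.6824 ⇒ V=43.5269 exercise | (k=7,j=2): S=123.5587, (K−S)⁺=30.8513, hold=30.0068 ⇒ V=30.8513 exercise | (k=7,j=3): S=137.6833, (K−S)⁺=16.7267, hold=15.8822 ⇒ V=16.7267 exercise | (k=7,j=4): S=153.4225, (K−S)⁺=0.9875, hold=4.4170 ⇒ V=4.4170 continue | (k=7,j=5): S=170.9610, (K−S)⁺=0.0000, hold=0.2091 ⇒ V=0.2091 continue | (k=7,j=6): S=190.5043, (K−S)⁺=0.0000, hold=0.0000 ⇒ V=0.0000 continue | (k=7,j=7): S=212.2818, (K−S)⁺=0.0000, hold=0.0000 ⇒ V=0.0000 continue  boundary S*=137.6833
step 6: (k=6,j=0): S=105.0417, (K−S)⁺=49.3683, hold=48.5238 ⇒ V=49.3683 exercise | (k=6,j=1): S=117.0495, (K−S)⁺=37.3605, hold=36.5160 ⇒ V=37.3605 exercise | (k=6,j=2): S=130.4299, (K−S)⁺=23.9801, hold=23.1356 ⇒ V=23.9801 exercise | (k=6,j=3): S=145.3400, (K−S)⁺=9.0700, hold=10.0579 ⇒ V=10.0579 continue | (k=6,j=4): S=161.9545, (K−S)⁺=0.0000, hold=2.1445 ⇒ V=2.1445 continue | (k=6,j=5): S=180.4683, (K−S)⁺=0.0000, hold=0.0963 ⇒ V=0.0963 continue | (k=6,j=6): S=201.0985, (K−S)⁺=0.0000, hold=0.0000 ⇒ V=0.0000 continue  boundary S*=130.4299
step 5: (k=5,j=0): S=110.8831, (K−S)⁺=43.5269, hold=42.6824 ⇒ V=43.5269 exercise | (k=5,j=1): S=123.5587, (K−S)⁺=30.8513, hold=30.0068 ⇒ V=30.8513 exercise | (k=5,j=2): S=137.6833, (K−S)⁺=16.7267, hold=16.4101 ⇒ V=16.7267 exercise | (k=5,j=3): S=153.4225, (K−S)⁺=0.9875, hold=5.7746 ⇒ V=5.7746 continue | (k=5,j=4): S=170.9610, (K−S)⁺=0.0000, hold=1.0384 ⇒ V=1.0384 continue | (k=5,j=5): S=190.5043, (K−S)⁺=0.0000, hold=0.0443 ⇒ V=0.0443 continue  boundary S*=137.6833
step 4: (k=4,j=0): S=117.0495, (K−S)⁺=37.3605, hold=36.5160 ⇒ V=37.3605 exercise | (k=4,j=1): S=130.4299, (K−S)⁺=23.9801, hold=23.1356 ⇒ V=23.9801 exercise | (k=4,j=2): S=145.3400, (K−S)⁺=9.0700, hold=10.7834 ⇒ V=10.7834 continue | (k=4,j=3): S=161.9545, (K−S)⁺=0.0000, hold=3.2124 ⇒ V=3.2124 continue | (k=4,j=4): S=180.4683, (K−S)⁺=0.0000, hold=0.5015 ⇒ V=0.5015 continue  boundary S*=130.4299
step 3: (k=3,j=0): S=123.5587, (K−S)⁺=30.8513, hold=30.0068 ⇒ V=30.8513 exercise | (k=3,j=1): S=137.6833, (K−S)⁺=16.7267, hold=16.7977 ⇒ V=16.7977 continue | (k=3,j=2): S=153.4225, (K−S)⁺=0.9875, hold=6.6791 ⇒ V=6.6791 continue | (k=3,j=3): S=170.9610, (K−S)⁺=0.0000, hold=1.7464 ⇒ V=1.7464 continue  boundary S*=123.5587
step 2: (k=2,j=0): S=130.4299, (K−S)⁺=23.9801, hold=23.1735 ⇒ V=23.9801 exercise | (k=2,j=1): S=145.3400, (K−S)⁺=9.0700, hold=11.2993 ⇒ V=11.2993 continue | (k=2,j=2): S=161.9545, (K−S)⁺=0.0000, hold=4.0069 ⇒ V=4.0069 continue  boundary S*=130.4299
step 1: (k=1,j=0): S=137.6833, (K−S)⁺=16.7267, hold=17.0734 ⇒ V=17.0734 continue | (k=1,j=1): S=153.4225, (K−S)⁺=0.9875, hold=7.3410 ⇒ V=7.3410 continue  boundary S*=-
step 0: (k=0,j=0): S=145.3400, (K−S)⁺=9.0700, hold=11.7798 ⇒ V=11.7798 continue  boundary S*=-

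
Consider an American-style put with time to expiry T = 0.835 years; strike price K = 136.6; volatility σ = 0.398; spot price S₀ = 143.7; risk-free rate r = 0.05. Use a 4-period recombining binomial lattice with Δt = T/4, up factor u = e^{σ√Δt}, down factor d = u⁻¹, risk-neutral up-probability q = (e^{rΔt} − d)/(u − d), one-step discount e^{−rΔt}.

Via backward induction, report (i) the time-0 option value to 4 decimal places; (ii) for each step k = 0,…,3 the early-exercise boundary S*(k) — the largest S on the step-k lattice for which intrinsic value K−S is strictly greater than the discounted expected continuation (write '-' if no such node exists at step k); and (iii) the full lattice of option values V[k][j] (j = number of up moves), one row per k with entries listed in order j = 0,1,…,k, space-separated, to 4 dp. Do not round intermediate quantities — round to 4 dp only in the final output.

price = 14.2911
boundary = - - 99.8872 83.2792
tree:
14.2911
23.3611 4.9068
36.7128 9.5970 0.0000
53.3208 18.7705 0.0000 0.0000
67.1674 36.7128 0.0000 0.0000 0.0000

Δt=0.20875  u=1.19943  d=0.83373  q=0.48336  discount=0.98962
step 4 (expiry): payoffs max(K−S,0) = 67.1674 36.7128 0.0000 0.0000 0.0000
step 3: (k=3,j=0): S=83.2792, (K−S)⁺=53.3208, hold=51.9024 ⇒ V=53.3208 exercise | (k=3,j=1): S=119.8073, (K−S)⁺=16.7927, hold=18.7705 ⇒ V=18.7705 continue | (k=3,j=2): S=172.3575, (K−S)⁺=0.0000, hold=0.0000 ⇒ V=0.0000 continue | (k=3,j=3): S=247.9573, (K−S)⁺=0.0000, hold=0.0000 ⇒ V=0.0000 continue  boundary S*=83.2792
step 2: (k=2,j=0): S=99.8872, (K−S)⁺=36.7128, hold=36.2405 ⇒ V=36.7128 exercise | (k=2,j=1): S=143.7000, (K−S)⁺=0.0000, hold=9.5970 ⇒ V=9.5970 continue | (k=2,j=2): S=206.7300, (K−S)⁺=0.0000, hold=0.0000 ⇒ V=0.0000 continue  boundary S*=99.8872
step 1: (k=1,j=0): S=119.8073, (K−S)⁺=16.7927, hold=23.3611 ⇒ V=23.3611 continue | (k=1,j=1): S=172.3575, (K−S)⁺=0.0000, hold=4.9068 ⇒ V=4.9068 continue  boundary S*=-
step 0: (k=0,j=0): S=143.7000, (K−S)⁺=0.0000, hold=14.2911 ⇒ V=14.2911 continue  boundary S*=-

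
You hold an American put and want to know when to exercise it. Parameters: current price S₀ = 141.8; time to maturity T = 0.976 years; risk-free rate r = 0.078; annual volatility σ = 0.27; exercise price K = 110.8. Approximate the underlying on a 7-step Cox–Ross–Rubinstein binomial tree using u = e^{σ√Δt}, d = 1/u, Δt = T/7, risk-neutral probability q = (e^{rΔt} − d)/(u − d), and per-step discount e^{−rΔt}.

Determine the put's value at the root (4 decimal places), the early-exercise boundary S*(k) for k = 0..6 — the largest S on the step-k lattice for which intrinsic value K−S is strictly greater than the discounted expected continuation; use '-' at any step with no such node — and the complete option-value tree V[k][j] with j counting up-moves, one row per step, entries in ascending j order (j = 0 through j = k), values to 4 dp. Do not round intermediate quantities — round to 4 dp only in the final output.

price = 2.0171
boundary = - - - - - 85.6548 94.7407
tree:
2.0171
3.5451 0.6980
6.0925 1.3498 0.1320
10.1795 2.5789 0.2833 0.0000
16.3982 4.8520 0.6079 0.0000 0.0000
25.1452 8.9479 1.3047 0.0000 0.0000 0.0000
33.3597 16.0593 2.8002 0.0000 0.0000 0.0000 0.0000
40.7864 25.1452 6.0096 0.0000 0.0000 0.0000 0.0000 0.0000

params: Δt=0.13943 u=1.10608 d=0.90410 q=0.52896 e^(-rΔt)=0.98918
t_7 payoffs: 40.7864 25.1452 6.0096 0.0000 0.0000 0.0000 0.0000 0.0000
t_6: node(6,0) S=77.4403 payoff=33.3597 vs cont=32.1612 → 33.3597 [stop]  node(6,1) S=94.7407 payoff=16.0593 vs cont=14.8608 → 16.0593 [stop]  node(6,2) S=115.9062 payoff=0.0000 vs cont=2.8002 → 2.8002 [wait]  node(6,3) S=141.8000 payoff=0.0000 vs cont=0.0000 → 0.0000 [wait]  node(6,4) S=173.4786 payoff=0.0000 vs cont=0.0000 → 0.0000 [wait]  node(6,5) S=212.2343 payoff=0.0000 vs cont=0.0000 → 0.0000 [wait]  node(6,6) S=259.6482 payoff=0.0000 vs cont=0.0000 → 0.0000 [wait]  ⇒ S*(6)=94.7407
t_5: node(5,0) S=85.6548 payoff=25.1452 vs cont=23.9467 → 25.1452 [stop]  node(5,1) S=104.7904 payoff=6.0096 vs cont=8.9479 → 8.9479 [wait]  node(5,2) S=128.2010 payoff=0.0000 vs cont=1.3047 → 1.3047 [wait]  node(5,3) S=156.8415 payoff=0.0000 vs cont=0.0000 → 0.0000 [wait]  node(5,4) S=191.8805 payoff=0.0000 vs cont=0.0000 → 0.0000 [wait]  node(5,5) S=234.7473 payoff=0.0000 vs cont=0.0000 → 0.0000 [wait]  ⇒ S*(5)=85.6548
t_4: node(4,0) S=94.7407 payoff=16.0593 vs cont=16.3982 → 16.3982 [wait]  node(4,1) S=115.9062 payoff=0.0000 vs cont=4.8520 → 4.8520 [wait]  node(4,2) S=141.8000 payoff=0.0000 vs cont=0.6079 → 0.6079 [wait]  node(4,3) S=173.4786 payoff=0.0000 vs cont=0.0000 → 0.0000 [wait]  node(4,4) S=212.2343 payoff=0.0000 vs cont=0.0000 → 0.0000 [wait]  ⇒ S*(4)=-
t_3: node(3,0) S=104.7904 payoff=6.0096 vs cont=10.1795 → 10.1795 [wait]  node(3,1) S=128.2010 payoff=0.0000 vs cont=2.5789 → 2.5789 [wait]  node(3,2) S=156.8415 payoff=0.0000 vs cont=0.2833 → 0.2833 [wait]  node(3,3) S=191.8805 payoff=0.0000 vs cont=0.0000 → 0.0000 [wait]  ⇒ S*(3)=-
t_2: node(2,0) S=115.9062 payoff=0.0000 vs cont=6.0925 → 6.0925 [wait]  node(2,1) S=141.8000 payoff=0.0000 vs cont=1.3498 → 1.3498 [wait]  node(2,2) S=173.4786 payoff=0.0000 vs cont=0.1320 → 0.1320 [wait]  ⇒ S*(2)=-
t_1: node(1,0) S=128.2010 payoff=0.0000 vs cont=3.5451 → 3.5451 [wait]  node(1,1) S=156.8415 payoff=0.0000 vs cont=0.6980 → 0.6980 [wait]  ⇒ S*(1)=-
t_0: node(0,0) S=141.8000 payoff=0.0000 vs cont=2.0171 → 2.0171 [wait]  ⇒ S*(0)=-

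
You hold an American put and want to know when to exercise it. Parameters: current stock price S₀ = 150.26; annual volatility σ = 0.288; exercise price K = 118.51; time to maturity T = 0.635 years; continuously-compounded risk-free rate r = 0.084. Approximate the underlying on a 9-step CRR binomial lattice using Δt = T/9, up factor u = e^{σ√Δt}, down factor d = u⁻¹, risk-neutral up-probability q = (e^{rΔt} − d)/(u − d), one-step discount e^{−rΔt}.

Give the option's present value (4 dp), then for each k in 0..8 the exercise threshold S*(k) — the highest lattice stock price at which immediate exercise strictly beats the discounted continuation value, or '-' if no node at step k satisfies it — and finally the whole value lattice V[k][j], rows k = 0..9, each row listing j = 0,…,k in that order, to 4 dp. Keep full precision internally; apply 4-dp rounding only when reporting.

price = 1.3890
boundary = - - - - - - 94.9519 102.5007 110.6497
tree:
1.3890
2.3916 0.4784
4.0340 0.9011 0.0931
6.6352 1.6762 0.1950 0.0000
10.5764 3.0686 0.4085 0.0000 0.0000
16.1988 5.5012 0.8556 0.0000 0.0000 0.0000
23.5581 9.5827 1.7919 0.0000 0.0000 0.0000 0.0000
30.5510 16.0093 3.7530 0.0000 0.0000 0.0000 0.0000 0.0000
37.0288 23.5581 7.8603 0.0000 0.0000 0.0000 0.0000 0.0000 0.0000
43.0296 30.5510 16.0093 0.0000 0.0000 0.0000 0.0000 0.0000 0.0000 0.0000

Δt=0.07056, u=1.07950, d=0.92635, q=0.51970, disc=e^(-rΔt)=0.99409
k=9 terminal: V=max(K-S,0) → 43.0296 30.5510 16.0093 0.0000 0.0000 0.0000 0.0000 0.0000 0.0000 0.0000
k=8: j=0 S=81.4812 intr=37.0288 cont=36.3285 V=37.0288[EX]; j=1 S=94.9519 intr=23.5581 cont=22.8578 V=23.5581[EX]; j=2 S=110.6497 intr=7.8603 cont=7.6438 V=7.8603[EX]; j=3 S=128.9427 intr=0.0000 cont=0.0000 V=0.0000[hold]; j=4 S=150.2600 intr=0.0000 cont=0.0000 V=0.0000[hold]; j=5 S=175.1015 intr=0.0000 cont=0.0000 V=0.0000[hold]; j=6 S=204.0499 intr=0.0000 cont=0.0000 V=0.0000[hold]; j=7 S=237.7842 intr=0.0000 cont=0.0000 V=0.0000[hold]; j=8 S=277.0956 intr=0.0000 cont=0.0000 V=0.0000[hold]  S*(8)=110.6497
k=7: j=0 S=87.9590 intr=30.5510 cont=29.8507 V=30.5510[EX]; j=1 S=102.5007 intr=16.0093 cont=15.3090 V=16.0093[EX]; j=2 S=119.4465 intr=0.0000 cont=3.7530 V=3.7530[hold]; j=3 S=139.1939 intr=0.0000 cont=0.0000 V=0.0000[hold]; j=4 S=162.2059 intr=0.0000 cont=0.0000 V=0.0000[hold]; j=5 S=189.0224 intr=0.0000 cont=0.0000 V=0.0000[hold]; j=6 S=220.2722 intr=0.0000 cont=0.0000 V=0.0000[hold]; j=7 S=256.6884 intr=0.0000 cont=0.0000 V=0.0000[hold]  S*(7)=102.5007
k=6: j=0 S=94.9519 intr=23.5581 cont=22.8578 V=23.5581[EX]; j=1 S=110.6497 intr=7.8603 cont=9.5827 V=9.5827[hold]; j=2 S=128.9427 intr=0.0000 cont=1.7919 V=1.7919[hold]; j=3 S=150.2600 intr=0.0000 cont=0.0000 V=0.0000[hold]; j=4 S=175.1015 intr=0.0000 cont=0.0000 V=0.0000[hold]; j=5 S=204.0499 intr=0.0000 cont=0.0000 V=0.0000[hold]; j=6 S=237.7842 intr=0.0000 cont=0.0000 V=0.0000[hold]  S*(6)=94.9519
k=5: j=0 S=102.5007 intr=16.0093 cont=16.1988 V=16.1988[hold]; j=1 S=119.4465 intr=0.0000 cont=5.5012 V=5.5012[hold]; j=2 S=139.1939 intr=0.0000 cont=0.8556 V=0.8556[hold]; j=3 S=162.2059 intr=0.0000 cont=0.0000 V=0.0000[hold]; j=4 S=189.0224 intr=0.0000 cont=0.0000 V=0.0000[hold]; j=5 S=220.2722 intr=0.0000 cont=0.0000 V=0.0000[hold]  S*(5)=-
k=4: j=0 S=110.6497 intr=7.8603 cont=10.5764 V=10.5764[hold]; j=1 S=128.9427 intr=0.0000 cont=3.0686 V=3.0686[hold]; j=2 S=150.2600 intr=0.0000 cont=0.4085 V=0.4085[hold]; j=3 S=175.1015 intr=0.0000 cont=0.0000 V=0.0000[hold]; j=4 S=204.0499 intr=0.0000 cont=0.0000 V=0.0000[hold]  S*(4)=-
k=3: j=0 S=119.4465 intr=0.0000 cont=6.6352 V=6.6352[hold]; j=1 S=139.1939 intr=0.0000 cont=1.6762 V=1.6762[hold]; j=2 S=162.2059 intr=0.0000 cont=0.1950 V=0.1950[hold]; j=3 S=189.0224 intr=0.0000 cont=0.0000 V=0.0000[hold]  S*(3)=-
k=2: j=0 S=128.9427 intr=0.0000 cont=4.0340 V=4.0340[hold]; j=1 S=150.2600 intr=0.0000 cont=0.9011 V=0.9011[hold]; j=2 S=175.1015 intr=0.0000 cont=0.0931 V=0.0931[hold]  S*(2)=-
k=1: j=0 S=139.1939 intr=0.0000 cont=2.3916 V=2.3916[hold]; j=1 S=162.2059 intr=0.0000 cont=0.4784 V=0.4784[hold]  S*(1)=-
k=0: j=0 S=150.2600 intr=0.0000 cont=1.3890 V=1.3890[hold]  S*(0)=-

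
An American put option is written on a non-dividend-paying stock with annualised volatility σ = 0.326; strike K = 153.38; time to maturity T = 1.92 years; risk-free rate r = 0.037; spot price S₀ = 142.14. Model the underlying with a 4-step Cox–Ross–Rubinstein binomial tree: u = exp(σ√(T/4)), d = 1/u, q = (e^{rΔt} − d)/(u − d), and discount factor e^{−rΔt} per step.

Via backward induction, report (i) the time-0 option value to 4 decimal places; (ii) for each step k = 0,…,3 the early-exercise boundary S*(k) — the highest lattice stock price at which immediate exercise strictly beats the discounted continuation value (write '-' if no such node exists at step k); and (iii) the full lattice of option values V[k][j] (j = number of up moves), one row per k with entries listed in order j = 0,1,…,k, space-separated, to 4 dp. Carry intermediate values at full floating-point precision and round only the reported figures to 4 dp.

price = 27.9629
boundary = - - 90.4768 113.4036
tree:
27.9629
42.8619 13.0592
62.9032 23.0086 2.8983
81.1949 39.9764 5.7076 0.0000
95.7885 62.9032 11.2400 0.0000 0.0000

Δt=0.48000  u=1.25340  d=0.79783  q=0.48311  discount=0.98240
step 4 (expiry): payoffs max(K−S,0) = 95.7885 62.9032 11.2400 0.0000 0.0000
step 3: (k=3,j=0): S=72.1851, (K−S)⁺=81.1949, hold=78.4949 ⇒ V=81.1949 exercise | (k=3,j=1): S=113.4036, (K−S)⁺=39.9764, hold=37.2764 ⇒ V=39.9764 exercise | (k=3,j=2): S=178.1582, (K−S)⁺=0.0000, hold=5.7076 ⇒ V=5.7076 continue | (k=3,j=3): S=279.8883, (K−S)⁺=0.0000, hold=0.0000 ⇒ V=0.0000 continue  boundary S*=113.4036
step 2: (k=2,j=0): S=90.4768, (K−S)⁺=62.9032, hold=60.2032 ⇒ V=62.9032 exercise | (k=2,j=1): S=142.1400, (K−S)⁺=11.2400, hold=23.0086 ⇒ V=23.0086 continue | (k=2,j=2): S=223.3034, (K−S)⁺=0.0000, hold=2.8983 ⇒ V=2.8983 continue  boundary S*=90.4768
step 1: (k=1,j=0): S=113.4036, (K−S)⁺=39.9764, hold=42.8619 ⇒ V=42.8619 continue | (k=1,j=1): S=178.1582, (K−S)⁺=0.0000, hold=13.0592 ⇒ V=13.0592 continue  boundary S*=-
step 0: (k=0,j=0): S=142.1400, (K−S)⁺=11.2400, hold=27.9629 ⇒ V=27.9629 continue  boundary S*=-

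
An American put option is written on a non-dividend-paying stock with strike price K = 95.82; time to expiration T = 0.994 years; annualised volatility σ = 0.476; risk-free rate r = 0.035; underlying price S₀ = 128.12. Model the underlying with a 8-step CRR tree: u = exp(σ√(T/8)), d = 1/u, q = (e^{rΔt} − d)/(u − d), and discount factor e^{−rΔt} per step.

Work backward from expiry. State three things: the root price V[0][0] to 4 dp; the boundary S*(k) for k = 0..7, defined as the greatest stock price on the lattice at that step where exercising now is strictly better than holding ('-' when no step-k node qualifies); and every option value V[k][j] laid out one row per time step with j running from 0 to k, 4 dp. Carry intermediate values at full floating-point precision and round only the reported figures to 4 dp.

params: Δt=0.12425 u=1.18268 d=0.84553 q=0.47108 e^(-rΔt)=0.99566
t_8 payoffs: 62.3489 49.0027 30.3348 4.2233 0.0000 0.0000 0.0000 0.0000 0.0000
t_7: node(7,0) S=39.5857 payoff=56.2343 vs cont=55.8186 → 56.2343 [stop]  node(7,1) S=55.3700 payoff=40.4500 vs cont=40.0342 → 40.4500 [stop]  node(7,2) S=77.4483 payoff=18.3717 vs cont=17.9560 → 18.3717 [stop]  node(7,3) S=108.3299 payoff=0.0000 vs cont=2.2241 → 2.2241 [wait]  node(7,4) S=151.5254 payoff=0.0000 vs cont=0.0000 → 0.0000 [wait]  node(7,5) S=211.9445 payoff=0.0000 vs cont=0.0000 → 0.0000 [wait]  node(7,6) S=296.4552 payoff=0.0000 vs cont=0.0000 → 0.0000 [wait]  node(7,7) S=414.6637 payoff=0.0000 vs cont=0.0000 → 0.0000 [wait]  ⇒ S*(7)=77.4483
t_6: node(6,0) S=46.8173 payoff=49.0027 vs cont=48.5869 → 49.0027 [stop]  node(6,1) S=65.4852 payoff=30.3348 vs cont=29.9190 → 30.3348 [stop]  node(6,2) S=91.5967 payoff=4.2233 vs cont=10.7182 → 10.7182 [wait]  node(6,3) S=128.1200 payoff=0.0000 vs cont=1.1713 → 1.1713 [wait]  node(6,4) S=179.2065 payoff=0.0000 vs cont=0.0000 → 0.0000 [wait]  node(6,5) S=250.6633 payoff=0.0000 vs cont=0.0000 → 0.0000 [wait]  node(6,6) S=350.6126 payoff=0.0000 vs cont=0.0000 → 0.0000 [wait]  ⇒ S*(6)=65.4852
t_5: node(5,0) S=55.3700 payoff=40.4500 vs cont=40.0342 → 40.4500 [stop]  node(5,1) S=77.4483 payoff=18.3717 vs cont=21.0023 → 21.0023 [wait]  node(5,2) S=108.3299 payoff=0.0000 vs cont=6.1939 → 6.1939 [wait]  node(5,3) S=151.5254 payoff=0.0000 vs cont=0.6168 → 0.6168 [wait]  node(5,4) S=211.9445 payoff=0.0000 vs cont=0.0000 → 0.0000 [wait]  node(5,5) S=296.4552 payoff=0.0000 vs cont=0.0000 → 0.0000 [wait]  ⇒ S*(5)=55.3700
t_4: node(4,0) S=65.4852 payoff=30.3348 vs cont=31.1528 → 31.1528 [wait]  node(4,1) S=91.5967 payoff=4.2233 vs cont=13.9655 → 13.9655 [wait]  node(4,2) S=128.1200 payoff=0.0000 vs cont=3.5512 → 3.5512 [wait]  node(4,3) S=179.2065 payoff=0.0000 vs cont=0.3248 → 0.3248 [wait]  node(4,4) S=250.6633 payoff=0.0000 vs cont=0.0000 → 0.0000 [wait]  ⇒ S*(4)=-
t_3: node(3,0) S=77.4483 payoff=18.3717 vs cont=22.9562 → 22.9562 [wait]  node(3,1) S=108.3299 payoff=0.0000 vs cont=9.0202 → 9.0202 [wait]  node(3,2) S=151.5254 payoff=0.0000 vs cont=2.0225 → 2.0225 [wait]  node(3,3) S=211.9445 payoff=0.0000 vs cont=0.1711 → 0.1711 [wait]  ⇒ S*(3)=-
t_2: node(2,0) S=91.5967 payoff=4.2233 vs cont=16.3201 → 16.3201 [wait]  node(2,1) S=128.1200 payoff=0.0000 vs cont=5.6989 → 5.6989 [wait]  node(2,2) S=179.2065 payoff=0.0000 vs cont=1.1453 → 1.1453 [wait]  ⇒ S*(2)=-
t_1: node(1,0) S=108.3299 payoff=0.0000 vs cont=11.2676 → 11.2676 [wait]  node(1,1) S=151.5254 payoff=0.0000 vs cont=3.5384 → 3.5384 [wait]  ⇒ S*(1)=-
t_0: node(0,0) S=128.1200 payoff=0.0000 vs cont=7.5934 → 7.5934 [wait]  ⇒ S*(0)=-

price = 7.5934
boundary = - - - - - 55.3700 65.4852 77.4483
tree:
7.5934
11.2676 3.5384
16.3201 5.6989 1.1453
22.9562 9.0202 2.0225 0.1711
31.1528 13.9655 3.5512 0.3248 0.0000
40.4500 21.0023 6.1939 0.6168 0.0000 0.0000
49.0027 30.3348 10.7182 1.1713 0.0000 0.0000 0.0000
56.2343 40.4500 18.3717 2.2241 0.0000 0.0000 0.0000 0.0000
62.3489 49.0027 30.3348 4.2233 0.0000 0.0000 0.0000 0.0000 0.0000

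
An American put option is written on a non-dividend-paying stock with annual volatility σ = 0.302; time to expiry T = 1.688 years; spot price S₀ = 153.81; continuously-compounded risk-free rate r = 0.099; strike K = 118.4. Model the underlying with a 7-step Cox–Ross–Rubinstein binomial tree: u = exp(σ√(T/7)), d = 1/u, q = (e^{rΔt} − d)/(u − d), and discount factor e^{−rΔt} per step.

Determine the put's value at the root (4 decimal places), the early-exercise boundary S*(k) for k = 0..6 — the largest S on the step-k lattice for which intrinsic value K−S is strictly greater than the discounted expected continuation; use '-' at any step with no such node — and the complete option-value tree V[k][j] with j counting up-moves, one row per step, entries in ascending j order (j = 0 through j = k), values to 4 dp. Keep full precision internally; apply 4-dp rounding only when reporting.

price = 3.9426
boundary = - - - - 84.9883 98.5747 84.9883
tree:
3.9426
7.0505 1.5141
12.2732 2.9884 0.3463
20.6685 5.7852 0.7781 0.0000
33.4117 10.9109 1.7481 0.0000 0.0000
45.1255 19.8253 3.9276 0.0000 0.0000 0.0000
55.2248 33.4117 8.8241 0.0000 0.0000 0.0000 0.0000
63.9321 45.1255 19.8253 0.0000 0.0000 0.0000 0.0000 0.0000

params: Δt=0.24114 u=1.15986 d=0.86217 q=0.54415 e^(-rΔt)=0.97641
t_7 payoffs: 63.9321 45.1255 19.8253 0.0000 0.0000 0.0000 0.0000 0.0000
t_6: node(6,0) S=63.1752 payoff=55.2248 vs cont=52.4317 → 55.2248 [stop]  node(6,1) S=84.9883 payoff=33.4117 vs cont=30.6186 → 33.4117 [stop]  node(6,2) S=114.3331 payoff=4.0669 vs cont=8.8241 → 8.8241 [wait]  node(6,3) S=153.8100 payoff=0.0000 vs cont=0.0000 → 0.0000 [wait]  node(6,4) S=206.9175 payoff=0.0000 vs cont=0.0000 → 0.0000 [wait]  node(6,5) S=278.3619 payoff=0.0000 vs cont=0.0000 → 0.0000 [wait]  node(6,6) S=374.4747 payoff=0.0000 vs cont=0.0000 → 0.0000 [wait]  ⇒ S*(6)=84.9883
t_5: node(5,0) S=73.2745 payoff=45.1255 vs cont=42.3324 → 45.1255 [stop]  node(5,1) S=98.5747 payoff=19.8253 vs cont=19.5597 → 19.8253 [stop]  node(5,2) S=132.6106 payoff=0.0000 vs cont=3.9276 → 3.9276 [wait]  node(5,3) S=178.3984 payoff=0.0000 vs cont=0.0000 → 0.0000 [wait]  node(5,4) S=239.9957 payoff=0.0000 vs cont=0.0000 → 0.0000 [wait]  node(5,5) S=322.8614 payoff=0.0000 vs cont=0.0000 → 0.0000 [wait]  ⇒ S*(5)=98.5747
t_4: node(4,0) S=84.9883 payoff=33.4117 vs cont=30.6186 → 33.4117 [stop]  node(4,1) S=114.3331 payoff=4.0669 vs cont=10.9109 → 10.9109 [wait]  node(4,2) S=153.8100 payoff=0.0000 vs cont=1.7481 → 1.7481 [wait]  node(4,3) S=206.9175 payoff=0.0000 vs cont=0.0000 → 0.0000 [wait]  node(4,4) S=278.3619 payoff=0.0000 vs cont=0.0000 → 0.0000 [wait]  ⇒ S*(4)=84.9883
t_3: node(3,0) S=98.5747 payoff=19.8253 vs cont=20.6685 → 20.6685 [wait]  node(3,1) S=132.6106 payoff=0.0000 vs cont=5.7852 → 5.7852 [wait]  node(3,2) S=178.3984 payoff=0.0000 vs cont=0.7781 → 0.7781 [wait]  node(3,3) S=239.9957 payoff=0.0000 vs cont=0.0000 → 0.0000 [wait]  ⇒ S*(3)=-
t_2: node(2,0) S=114.3331 payoff=4.0669 vs cont=12.2732 → 12.2732 [wait]  node(2,1) S=153.8100 payoff=0.0000 vs cont=2.9884 → 2.9884 [wait]  node(2,2) S=206.9175 payoff=0.0000 vs cont=0.3463 → 0.3463 [wait]  ⇒ S*(2)=-
t_1: node(1,0) S=132.6106 payoff=0.0000 vs cont=7.0505 → 7.0505 [wait]  node(1,1) S=178.3984 payoff=0.0000 vs cont=1.5141 → 1.5141 [wait]  ⇒ S*(1)=-
t_0: node(0,0) S=153.8100 payoff=0.0000 vs cont=3.9426 → 3.9426 [wait]  ⇒ S*(0)=-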